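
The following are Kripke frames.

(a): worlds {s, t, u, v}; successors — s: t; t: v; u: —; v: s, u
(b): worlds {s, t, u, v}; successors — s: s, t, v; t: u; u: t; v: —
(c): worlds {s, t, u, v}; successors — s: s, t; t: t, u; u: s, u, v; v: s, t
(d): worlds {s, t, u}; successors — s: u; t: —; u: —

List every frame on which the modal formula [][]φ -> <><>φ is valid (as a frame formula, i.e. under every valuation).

(c)

This is the axiom for a generalized confluence (Geach) condition; its first-order frame correspondent is forall x exists w (x R^2 w & x R^2 w).
(a): fails — at u but no w with uR²w and uR²w.
(b): fails — at v but no w with vR²w and vR²w.
(c): ✓.
(d): fails — at s but no w with sR²w and sR²w.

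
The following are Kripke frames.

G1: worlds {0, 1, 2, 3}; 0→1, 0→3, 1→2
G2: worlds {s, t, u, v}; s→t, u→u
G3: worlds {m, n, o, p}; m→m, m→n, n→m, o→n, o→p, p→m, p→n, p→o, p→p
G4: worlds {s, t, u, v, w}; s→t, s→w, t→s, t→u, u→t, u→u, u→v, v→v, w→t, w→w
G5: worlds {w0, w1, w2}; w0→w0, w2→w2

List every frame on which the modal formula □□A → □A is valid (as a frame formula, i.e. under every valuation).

G3, G5

Frame correspondent (Sahlqvist): ∀x ∀y (Rxy → ∃z (Rxz ∧ Rzy)) — i.e. density.
G1: fails — R12 but no z with R1z and Rz2.
G2: fails — Rst but no z with Rsz and Rzt.
G3: ✓.
G4: fails — Rts but no z with Rtz and Rzs.
G5: ✓.
Valid on: G3, G5.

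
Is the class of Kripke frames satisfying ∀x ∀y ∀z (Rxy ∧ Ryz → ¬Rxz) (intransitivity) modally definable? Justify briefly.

Not modally definable

If a class were modally definable it would be closed under surjective bounded morphisms (Goldblatt–Thomason).
The 5-cycle (worlds 0,1,2,3,4 with 0→1→2→3→4→0) is intransitive. Mapping every world to a single reflexive point • is a surjective bounded morphism; the reflexive point is not intransitive (R••∧R•• but R••).
Hence intransitivity is not modally definable.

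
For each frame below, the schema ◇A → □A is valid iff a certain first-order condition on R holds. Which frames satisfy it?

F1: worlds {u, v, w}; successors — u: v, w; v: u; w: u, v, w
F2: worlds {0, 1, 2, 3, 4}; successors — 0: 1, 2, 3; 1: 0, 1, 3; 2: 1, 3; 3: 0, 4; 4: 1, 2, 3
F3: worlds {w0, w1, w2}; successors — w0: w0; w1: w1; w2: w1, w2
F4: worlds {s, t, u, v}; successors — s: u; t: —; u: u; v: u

F4

The schema corresponds to partial functionality: ∀x ∀y ∀z (Rxy ∧ Rxz → y = z).
F1: fails — u sees both v and w.
F2: fails — 0 sees both 1 and 2.
F3: fails — w2 sees both w1 and w2.
F4: condition met.
Valid on: F4.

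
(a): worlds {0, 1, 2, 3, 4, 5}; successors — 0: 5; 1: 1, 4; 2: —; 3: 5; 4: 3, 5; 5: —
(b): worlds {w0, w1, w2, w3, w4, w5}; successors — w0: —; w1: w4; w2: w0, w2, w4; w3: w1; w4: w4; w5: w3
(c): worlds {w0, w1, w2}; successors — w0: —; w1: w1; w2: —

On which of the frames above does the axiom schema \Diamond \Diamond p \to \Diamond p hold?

The schema corresponds to transitivity: \forall x \forall y \forall z (Rxy \wedge Ryz \to Rxz).
(a): fails — R14 and R45 but not R15.
(b): fails — Rw3w1 and Rw1w4 but not Rw3w4.
(c): satisfies the condition.
Valid on: (c).

(c)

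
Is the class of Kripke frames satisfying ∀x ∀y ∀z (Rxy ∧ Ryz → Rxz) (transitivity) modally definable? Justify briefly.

This is a Sahlqvist condition; the 4 axiom □q → □□q defines it.
Suppose □q→□□q is valid. Take Rxy, Ryz and set V(q)={w : Rxw}. Then □q at x, so □□q at x, so □q at y, so q at z, i.e. Rxz.

Definable; □q → □□q defines it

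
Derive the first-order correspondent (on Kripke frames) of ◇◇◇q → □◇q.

∀x ∀y ∀z ((xR³y ∧ xRz) → ∃w (y = w ∧ zRw))

This is a Sahlqvist (Geach-type) schema ◇^3□^0q → □^1◇^1q.
Minimal-valuation argument: fix x; take any y with xR^3y and any z with xR^1z. Set V(q) to the set of worlds R-reachable from y in exactly 0 steps. Then □^0q holds at y, so the antecedent holds at x; validity forces ◇^1q at z, giving a w with zR^1w and yR^0w.
First-order correspondent: ∀x ∀y ∀z ((xR³y ∧ xRz) → ∃w (y = w ∧ zRw)).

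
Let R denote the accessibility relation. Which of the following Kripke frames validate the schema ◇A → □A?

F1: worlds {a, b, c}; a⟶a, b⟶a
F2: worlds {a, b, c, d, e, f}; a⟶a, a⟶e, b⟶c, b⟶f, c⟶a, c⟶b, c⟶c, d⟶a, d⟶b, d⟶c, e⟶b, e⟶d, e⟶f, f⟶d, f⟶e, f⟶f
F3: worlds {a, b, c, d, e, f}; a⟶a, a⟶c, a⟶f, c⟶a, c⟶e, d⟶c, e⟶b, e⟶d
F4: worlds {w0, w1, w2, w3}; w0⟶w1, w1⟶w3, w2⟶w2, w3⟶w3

Frame correspondent (Sahlqvist): ∀x ∀y ∀z (Rxy ∧ Rxz → y = z) — i.e. partial functionality.
F1: condition met.
F2: fails — a sees both a and e.
F3: fails — a sees both a and c.
F4: condition met.
Valid on: F1, F4.

F1, F4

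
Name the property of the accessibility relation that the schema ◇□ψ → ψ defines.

This is a form of the B axiom.
It corresponds to symmetry: ∀x ∀y (Rxy → Ryx).

symmetry: ∀x ∀y (Rxy → Ryx)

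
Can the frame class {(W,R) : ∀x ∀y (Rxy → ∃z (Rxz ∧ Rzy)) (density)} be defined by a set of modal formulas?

Yes — defined by □□r → □r

This is a Sahlqvist condition; the C4 axiom □□r → □r defines it.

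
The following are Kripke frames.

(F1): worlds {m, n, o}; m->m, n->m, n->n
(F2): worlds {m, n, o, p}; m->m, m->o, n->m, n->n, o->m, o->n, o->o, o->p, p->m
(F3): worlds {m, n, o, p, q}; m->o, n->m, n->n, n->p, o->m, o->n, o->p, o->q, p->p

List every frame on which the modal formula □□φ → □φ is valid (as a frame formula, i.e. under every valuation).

(F1), (F2)

The schema corresponds to density: ∀x ∀y (Rxy → ∃z (Rxz ∧ Rzy)).
(F1): holds.
(F2): holds.
(F3): fails — Rmo but no z with Rmz and Rzo.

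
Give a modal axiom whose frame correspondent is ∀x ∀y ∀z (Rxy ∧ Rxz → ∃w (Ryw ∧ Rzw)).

◇□p → □◇p

A defining formula is ◇□p → □◇p (the .2 axiom).
Suppose ◇□p→□◇p is valid. Take Rxy, Rxz and set V(p)={w : Ryw}. Then □p at y so ◇□p at x, so □◇p at x, so ◇p at z, giving w with Rzw and Ryw.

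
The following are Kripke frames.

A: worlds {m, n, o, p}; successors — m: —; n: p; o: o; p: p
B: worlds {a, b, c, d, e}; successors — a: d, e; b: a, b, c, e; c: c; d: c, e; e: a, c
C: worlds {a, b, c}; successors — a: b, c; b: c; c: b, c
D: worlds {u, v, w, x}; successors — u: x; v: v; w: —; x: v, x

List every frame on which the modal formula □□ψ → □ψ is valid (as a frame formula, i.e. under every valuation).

A, C, D

This is the axiom for density; its first-order frame correspondent is ∀x ∀y (Rxy → ∃z (Rxz ∧ Rzy)).
A: satisfies the condition.
B: fails — Rea but no z with Rez and Rza.
C: satisfies the condition.
D: satisfies the condition.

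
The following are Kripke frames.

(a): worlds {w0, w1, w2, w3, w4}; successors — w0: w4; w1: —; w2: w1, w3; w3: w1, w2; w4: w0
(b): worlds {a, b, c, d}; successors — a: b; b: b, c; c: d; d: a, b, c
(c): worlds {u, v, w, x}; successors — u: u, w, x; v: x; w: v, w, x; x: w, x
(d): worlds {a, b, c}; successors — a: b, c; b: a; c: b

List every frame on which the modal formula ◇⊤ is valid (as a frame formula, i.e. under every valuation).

(b), (c), (d)

This is the axiom for seriality; its first-order frame correspondent is ∀x ∃y Rxy.
(a): fails — world w1 has no successor.
(b): satisfies the condition.
(c): satisfies the condition.
(d): satisfies the condition.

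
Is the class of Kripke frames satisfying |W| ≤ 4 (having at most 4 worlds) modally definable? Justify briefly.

No — not modally definable

If a class were modally definable it would be closed under disjoint unions (Goldblatt–Thomason).
Any modal formula valid on each of 5 disjoint one-world frames is valid on their disjoint union (validity is preserved under disjoint unions). Each one-world frame has |W|=1≤4, but the union has |W|=5.
Hence having at most 4 worlds is not modally definable.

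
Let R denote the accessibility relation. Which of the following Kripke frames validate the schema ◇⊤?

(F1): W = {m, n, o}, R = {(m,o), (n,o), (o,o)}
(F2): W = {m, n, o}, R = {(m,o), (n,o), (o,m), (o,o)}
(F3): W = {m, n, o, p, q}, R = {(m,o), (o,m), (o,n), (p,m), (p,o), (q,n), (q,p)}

Frame correspondent (Sahlqvist): ∀x ∃y Rxy — i.e. seriality.
(F1): satisfies the condition.
(F2): satisfies the condition.
(F3): fails — world n has no successor.

(F1), (F2)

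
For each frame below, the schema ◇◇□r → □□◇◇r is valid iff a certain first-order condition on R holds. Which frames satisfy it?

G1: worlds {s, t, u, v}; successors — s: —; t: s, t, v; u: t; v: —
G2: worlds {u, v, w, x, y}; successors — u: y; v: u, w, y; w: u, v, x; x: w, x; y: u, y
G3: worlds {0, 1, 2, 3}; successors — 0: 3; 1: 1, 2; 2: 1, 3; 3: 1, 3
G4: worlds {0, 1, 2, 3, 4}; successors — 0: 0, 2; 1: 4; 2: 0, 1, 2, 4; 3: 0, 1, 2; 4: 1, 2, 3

G3

The schema corresponds to a generalized confluence (Geach) condition: ∀x ∀y ∀z ((xR²y ∧ xR²z) → ∃w (yRw ∧ zR²w)).
G1: fails — tR²s, tR²s but no w with sRw and sR²w.
G2: fails — vR²u, vR²x but no t with uRt and xR²t.
G3: holds.
G4: fails — 0R²1, 0R²1 but no w with 1Rw and 1R²w.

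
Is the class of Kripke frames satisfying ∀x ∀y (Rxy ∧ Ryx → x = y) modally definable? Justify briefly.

Any modally definable frame class is closed under surjective bounded morphisms.
The 4-cycle (worlds s,t,u,v with s→t→u→v→s) is antisymmetric. Sending even-indexed worlds to a and odd-indexed worlds to b is a surjective bounded morphism onto the two-world frame with a↔b, which is not antisymmetric.
Hence antisymmetry is not modally definable.

No — not modally definable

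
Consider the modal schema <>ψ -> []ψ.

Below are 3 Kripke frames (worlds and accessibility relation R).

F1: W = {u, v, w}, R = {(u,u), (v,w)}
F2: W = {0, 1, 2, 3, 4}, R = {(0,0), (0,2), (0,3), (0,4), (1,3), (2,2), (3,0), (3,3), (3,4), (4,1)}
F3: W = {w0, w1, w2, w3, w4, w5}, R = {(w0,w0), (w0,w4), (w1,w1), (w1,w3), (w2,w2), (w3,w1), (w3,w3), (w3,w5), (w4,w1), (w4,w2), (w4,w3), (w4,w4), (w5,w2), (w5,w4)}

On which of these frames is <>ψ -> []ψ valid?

This is the axiom for partial functionality; its first-order frame correspondent is forall x forall y forall z (Rxy & Rxz -> y = z).
F1: holds.
F2: fails — 0 sees both 0 and 2.
F3: fails — w0 sees both w0 and w4.
Valid on: F1.

F1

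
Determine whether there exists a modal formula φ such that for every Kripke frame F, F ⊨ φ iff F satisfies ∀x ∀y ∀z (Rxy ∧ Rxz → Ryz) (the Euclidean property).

Yes — defined by ◇q → □◇q

This is a Sahlqvist condition; the 5 axiom ◇q → □◇q defines it.
Suppose ◇q→□◇q is valid. Take Rxy, Rxz and set V(q)={y}. Then ◇q at x, so □◇q at x, so ◇q at z, so some w with Rzw has q; w=y, i.e. Rzy. By symmetry of the argument, Ryz.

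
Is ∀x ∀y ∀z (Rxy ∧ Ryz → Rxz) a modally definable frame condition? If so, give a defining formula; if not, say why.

This is a Sahlqvist condition; the 4 axiom □q → □□q defines it.

Yes — defined by □q → □□q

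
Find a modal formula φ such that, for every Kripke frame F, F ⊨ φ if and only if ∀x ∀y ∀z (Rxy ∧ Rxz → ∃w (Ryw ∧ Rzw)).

◇□q → □◇q

This is convergence; the standard corresponding axiom is .2: ◇□q → □◇q.
Suppose ◇□q→□◇q is valid. Take Rxy, Rxz and set V(q)={w : Ryw}. Then □q at y so ◇□q at x, so □◇q at x, so ◇q at z, giving w with Rzw and Ryw.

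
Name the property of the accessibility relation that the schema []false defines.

This schema is the Ver axiom.
It corresponds to emptiness of R: forall x forall y ~Rxy.

Emptiness of R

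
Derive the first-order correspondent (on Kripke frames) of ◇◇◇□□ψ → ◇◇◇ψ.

∀x ∀y (xR³y → ∃w (yR²w ∧ xR³w))

This is a Sahlqvist (Geach-type) schema ◇^3□^2ψ → □^0◇^3ψ.
First-order correspondent: ∀x ∀y (xR³y → ∃w (yR²w ∧ xR³w)).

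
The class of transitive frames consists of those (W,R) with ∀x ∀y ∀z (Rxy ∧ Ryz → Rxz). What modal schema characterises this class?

A defining formula is □p → □□p (the 4 axiom).
Suppose □p→□□p is valid. Take Rxy, Ryz and set V(p)={w : Rxw}. Then □p at x, so □□p at x, so □p at y, so p at z, i.e. Rxz.

□p → □□p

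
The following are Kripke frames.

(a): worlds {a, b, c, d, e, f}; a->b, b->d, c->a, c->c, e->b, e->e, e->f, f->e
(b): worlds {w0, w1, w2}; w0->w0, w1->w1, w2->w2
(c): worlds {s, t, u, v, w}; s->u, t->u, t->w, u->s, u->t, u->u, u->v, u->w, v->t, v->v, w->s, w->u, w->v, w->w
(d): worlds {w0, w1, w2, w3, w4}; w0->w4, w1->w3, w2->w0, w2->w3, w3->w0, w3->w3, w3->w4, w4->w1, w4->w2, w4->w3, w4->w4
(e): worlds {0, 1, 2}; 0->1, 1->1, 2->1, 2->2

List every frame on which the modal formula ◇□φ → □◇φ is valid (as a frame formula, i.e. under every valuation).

(b), (d), (e)

The schema corresponds to convergence: ∀x ∀y ∀z (Rxy ∧ Rxz → ∃w (Ryw ∧ Rzw)).
(a): fails — Rbd and Rbd but d and d have no common successor.
(b): condition met.
(c): fails — Ruv and Rut but v and t have no common successor.
(d): condition met.
(e): condition met.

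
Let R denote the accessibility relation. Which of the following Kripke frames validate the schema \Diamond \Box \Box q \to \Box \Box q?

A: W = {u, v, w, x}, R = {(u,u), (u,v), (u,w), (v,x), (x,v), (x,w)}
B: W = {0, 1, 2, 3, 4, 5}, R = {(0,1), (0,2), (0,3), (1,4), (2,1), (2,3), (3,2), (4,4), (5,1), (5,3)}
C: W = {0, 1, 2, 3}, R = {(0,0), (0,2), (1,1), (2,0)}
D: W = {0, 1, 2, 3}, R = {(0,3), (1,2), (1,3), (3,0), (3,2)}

C

The schema corresponds to a generalized confluence (Geach) condition: \forall x \forall y \forall z ((xRy \wedge x R^2 z) \to \exists w (y R^2 w \wedge z = w)).
A: fails — uRv, uR²u but no t with vR²t and u=t.
B: fails — 0R1, 0R²1 but no w with 1R²w and 1=w.
C: holds.
D: fails — 0R3, 0R²0 but no w with 3R²w and 0=w.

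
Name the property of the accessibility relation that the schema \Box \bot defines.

Emptiness of R

This is the Ver axiom.
Its frame correspondent is emptiness of R — \forall x \forall y \neg Rxy.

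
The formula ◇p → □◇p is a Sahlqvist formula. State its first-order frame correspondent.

Suppose ◇p→□◇p is valid. Take Rxy, Rxz and set V(p)={y}. Then ◇p at x, so □◇p at x, so ◇p at z, so some w with Rzw has p; w=y, i.e. Rzy. By symmetry of the argument, Ryz.
The converse is a direct semantic check.
So the correspondent is the Euclidean property.

The Euclidean property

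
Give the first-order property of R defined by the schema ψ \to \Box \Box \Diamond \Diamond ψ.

\forall x \forall z (x R^2 z \to \exists w (x = w \wedge z R^2 w))

This is a Sahlqvist (Geach-type) schema ◇^0□^0ψ → □^2◇^2ψ.
First-order correspondent: \forall x \forall z (x R^2 z \to \exists w (x = w \wedge z R^2 w)).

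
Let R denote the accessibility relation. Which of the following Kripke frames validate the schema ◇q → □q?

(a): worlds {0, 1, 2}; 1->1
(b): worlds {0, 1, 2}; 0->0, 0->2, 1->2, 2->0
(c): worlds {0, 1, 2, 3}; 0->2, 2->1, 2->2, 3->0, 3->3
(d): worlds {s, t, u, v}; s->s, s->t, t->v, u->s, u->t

This is the axiom for partial functionality; its first-order frame correspondent is ∀x ∀y ∀z (Rxy ∧ Rxz → y = z).
(a): satisfies the condition.
(b): fails — 0 sees both 0 and 2.
(c): fails — 2 sees both 1 and 2.
(d): fails — s sees both s and t.
Valid on: (a).

(a)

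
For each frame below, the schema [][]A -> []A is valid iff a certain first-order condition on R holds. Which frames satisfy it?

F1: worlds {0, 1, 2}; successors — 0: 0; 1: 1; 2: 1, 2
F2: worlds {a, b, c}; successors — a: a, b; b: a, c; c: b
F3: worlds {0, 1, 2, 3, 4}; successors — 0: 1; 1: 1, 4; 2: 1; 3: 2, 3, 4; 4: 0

F1

This is the axiom for density; its first-order frame correspondent is forall x forall y (Rxy -> exists z (Rxz & Rzy)).
F1: ✓.
F2: fails — Rbc but no z with Rbz and Rzc.
F3: fails — R40 but no z with R4z and Rz0.
Valid on: F1.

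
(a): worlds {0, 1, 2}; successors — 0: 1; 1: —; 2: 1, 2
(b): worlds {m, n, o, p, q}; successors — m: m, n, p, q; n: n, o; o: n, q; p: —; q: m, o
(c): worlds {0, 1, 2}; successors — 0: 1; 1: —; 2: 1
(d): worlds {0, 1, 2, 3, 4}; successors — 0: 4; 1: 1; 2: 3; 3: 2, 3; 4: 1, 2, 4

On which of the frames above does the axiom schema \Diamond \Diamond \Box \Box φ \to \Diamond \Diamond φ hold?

(c), (d)

This is the axiom for a generalized confluence (Geach) condition; its first-order frame correspondent is \forall x \forall y (x R^2 y \to \exists w (y R^2 w \wedge x R^2 w)).
(a): fails — 2R²1 but no w with 1R²w and 2R²w.
(b): fails — mR²p but no w with pR²w and mR²w.
(c): holds.
(d): holds.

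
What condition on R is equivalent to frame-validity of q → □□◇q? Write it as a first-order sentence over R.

∀x ∀z (xR²z → ∃w (x = w ∧ zRw))

This is a Sahlqvist (Geach-type) schema ◇^0□^0q → □^2◇^1q.
Minimal-valuation argument: fix x; take any y with xR^0y and any z with xR^2z. Set V(q) to the set of worlds R-reachable from y in exactly 0 steps. Then □^0q holds at y, so the antecedent holds at x; validity forces ◇^1q at z, giving a w with zR^1w and yR^0w.
First-order correspondent: ∀x ∀z (xR²z → ∃w (x = w ∧ zRw)).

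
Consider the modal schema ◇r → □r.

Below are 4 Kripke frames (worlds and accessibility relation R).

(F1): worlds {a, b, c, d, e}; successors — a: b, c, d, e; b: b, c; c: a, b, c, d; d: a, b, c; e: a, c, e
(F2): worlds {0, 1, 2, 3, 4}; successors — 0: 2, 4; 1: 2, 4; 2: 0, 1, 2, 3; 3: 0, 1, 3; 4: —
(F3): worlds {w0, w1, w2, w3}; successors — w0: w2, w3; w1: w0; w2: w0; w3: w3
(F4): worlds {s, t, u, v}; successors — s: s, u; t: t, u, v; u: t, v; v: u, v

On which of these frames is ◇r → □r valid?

none

The schema corresponds to partial functionality: ∀x ∀y ∀z (Rxy ∧ Rxz → y = z).
(F1): fails — a sees both b and c.
(F2): fails — 0 sees both 2 and 4.
(F3): fails — w0 sees both w2 and w3.
(F4): fails — s sees both s and u.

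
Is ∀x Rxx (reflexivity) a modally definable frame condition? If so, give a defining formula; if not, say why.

Definable; □p → p defines it

This is a Sahlqvist condition; the T axiom □p → p defines it.
Suppose □p→p is valid. At any x set V(p)={w : Rxw}. Then □p holds at x, so p holds at x, i.e. Rxx.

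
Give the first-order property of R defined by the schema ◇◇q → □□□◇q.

∀x ∀y ∀z ((xR²y ∧ xR³z) → ∃w (y = w ∧ zRw))

This is a Sahlqvist (Geach-type) schema ◇^2□^0q → □^3◇^1q.
Minimal-valuation argument: fix x; take any y with xR^2y and any z with xR^3z. Set V(q) to the set of worlds R-reachable from y in exactly 0 steps. Then □^0q holds at y, so the antecedent holds at x; validity forces ◇^1q at z, giving a w with zR^1w and yR^0w.
First-order correspondent: ∀x ∀y ∀z ((xR²y ∧ xR³z) → ∃w (y = w ∧ zRw)).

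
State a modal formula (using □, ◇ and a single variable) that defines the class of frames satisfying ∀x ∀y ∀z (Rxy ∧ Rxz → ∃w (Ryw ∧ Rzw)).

This is convergence; the standard corresponding axiom is .2: ◇□p → □◇p.
Suppose ◇□p→□◇p is valid. Take Rxy, Rxz and set V(p)={w : Ryw}. Then □p at y so ◇□p at x, so □◇p at x, so ◇p at z, giving w with Rzw and Ryw.

◇□p → □◇p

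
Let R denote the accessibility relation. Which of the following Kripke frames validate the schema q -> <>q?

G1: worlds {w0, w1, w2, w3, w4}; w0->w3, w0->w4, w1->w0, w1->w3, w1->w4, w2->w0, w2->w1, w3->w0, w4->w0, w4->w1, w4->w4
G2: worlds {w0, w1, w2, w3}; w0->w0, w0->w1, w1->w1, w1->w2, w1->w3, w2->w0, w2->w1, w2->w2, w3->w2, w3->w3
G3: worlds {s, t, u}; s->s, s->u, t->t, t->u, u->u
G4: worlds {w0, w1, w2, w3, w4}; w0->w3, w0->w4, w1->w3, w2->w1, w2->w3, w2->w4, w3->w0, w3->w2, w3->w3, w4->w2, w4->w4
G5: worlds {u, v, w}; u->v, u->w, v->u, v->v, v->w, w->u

G2, G3

The schema corresponds to reflexivity: forall x Rxx.
G1: fails — world w0 does not see itself.
G2: ✓.
G3: ✓.
G4: fails — world w0 does not see itself.
G5: fails — world u does not see itself.
Valid on: G2, G3.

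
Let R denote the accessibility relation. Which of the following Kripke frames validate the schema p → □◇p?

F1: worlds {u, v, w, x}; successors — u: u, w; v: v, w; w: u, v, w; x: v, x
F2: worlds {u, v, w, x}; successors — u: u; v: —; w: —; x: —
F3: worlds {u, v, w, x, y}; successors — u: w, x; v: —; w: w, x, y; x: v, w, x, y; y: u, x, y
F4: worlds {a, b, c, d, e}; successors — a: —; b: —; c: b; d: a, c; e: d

F2

This is the axiom for symmetry; its first-order frame correspondent is ∀x ∀y (Rxy → Ryx).
F1: fails — Rxv but not Rvx.
F2: satisfies the condition.
F3: fails — Ruw but not Rwu.
F4: fails — Rdc but not Rcd.
Valid on: F2.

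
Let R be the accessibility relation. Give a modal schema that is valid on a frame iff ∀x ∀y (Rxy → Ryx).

r → □◇r

A defining formula is r → □◇r (the B axiom).
Suppose r→□◇r is valid. Take Rxy and set V(r)={x}. Then r at x, so □◇r at x, so ◇r at y, so some z with Ryz has r; z=x, i.e. Ryx.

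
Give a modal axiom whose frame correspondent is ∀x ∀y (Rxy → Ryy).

□(□r → r)

The condition is shift-reflexivity. The T□ schema □(□r → r) defines it.
Suppose □(□r→r) is valid. Take Rxy and set V(r)={w : Ryw}. Then at y, □r holds; since □(□r→r) at x, □r→r at y, so r at y, i.e. Ryy.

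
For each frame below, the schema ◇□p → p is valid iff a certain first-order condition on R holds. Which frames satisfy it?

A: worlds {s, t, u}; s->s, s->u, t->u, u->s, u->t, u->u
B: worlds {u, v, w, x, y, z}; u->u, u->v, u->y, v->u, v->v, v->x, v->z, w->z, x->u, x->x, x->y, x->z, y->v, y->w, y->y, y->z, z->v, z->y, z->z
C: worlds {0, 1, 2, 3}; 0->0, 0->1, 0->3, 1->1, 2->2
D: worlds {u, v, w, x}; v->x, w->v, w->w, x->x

A

Frame correspondent (Sahlqvist): ∀x ∀y (xRy → ∃w (yRw ∧ x = w)) — i.e. a generalized confluence (Geach) condition.
A: condition met.
B: fails — uRy but no t with yRt and u=t.
C: fails — 0R1 but no w with 1Rw and 0=w.
D: fails — vRx but no t with xRt and v=t.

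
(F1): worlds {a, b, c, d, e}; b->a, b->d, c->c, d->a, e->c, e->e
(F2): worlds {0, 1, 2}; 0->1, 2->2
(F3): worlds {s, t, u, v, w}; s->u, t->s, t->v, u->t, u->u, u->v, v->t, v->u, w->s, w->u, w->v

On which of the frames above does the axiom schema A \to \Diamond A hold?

none

The schema corresponds to reflexivity: \forall x Rxx.
(F1): fails — world a does not see itself.
(F2): fails — world 0 does not see itself.
(F3): fails — world s does not see itself.
Valid on no frame.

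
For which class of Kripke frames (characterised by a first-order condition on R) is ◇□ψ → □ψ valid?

the Euclidean property

This is frame-equivalent to ◇ψ → □◇ψ (substitute ¬ψ for ψ and contrapose).
Suppose ◇ψ→□◇ψ is valid. Take Rxy, Rxz and set V(ψ)={y}. Then ◇ψ at x, so □◇ψ at x, so ◇ψ at z, so some w with Rzw has ψ; w=y, i.e. Rzy. By symmetry of the argument, Ryz.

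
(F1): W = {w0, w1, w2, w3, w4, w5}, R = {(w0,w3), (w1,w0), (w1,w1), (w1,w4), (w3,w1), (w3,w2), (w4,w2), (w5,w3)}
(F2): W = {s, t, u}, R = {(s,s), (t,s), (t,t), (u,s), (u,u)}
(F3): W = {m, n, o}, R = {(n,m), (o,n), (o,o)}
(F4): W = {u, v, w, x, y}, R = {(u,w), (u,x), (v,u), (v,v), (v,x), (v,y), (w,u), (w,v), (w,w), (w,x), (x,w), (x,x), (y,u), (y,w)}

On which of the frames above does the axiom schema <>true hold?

(F2), (F4)

The schema corresponds to seriality: forall x exists y Rxy.
(F1): fails — world w2 has no successor.
(F2): satisfies the condition.
(F3): fails — world m has no successor.
(F4): satisfies the condition.
Valid on: (F2), (F4).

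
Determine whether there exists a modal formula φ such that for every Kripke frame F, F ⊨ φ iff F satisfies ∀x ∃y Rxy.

Yes: it is seriality, defined by the D schema □r → ◇r.
Suppose □r→◇r is valid. At any x set V(r)=W. Then □r at x, so ◇r at x, so x has a successor.

Definable; □r → ◇r defines it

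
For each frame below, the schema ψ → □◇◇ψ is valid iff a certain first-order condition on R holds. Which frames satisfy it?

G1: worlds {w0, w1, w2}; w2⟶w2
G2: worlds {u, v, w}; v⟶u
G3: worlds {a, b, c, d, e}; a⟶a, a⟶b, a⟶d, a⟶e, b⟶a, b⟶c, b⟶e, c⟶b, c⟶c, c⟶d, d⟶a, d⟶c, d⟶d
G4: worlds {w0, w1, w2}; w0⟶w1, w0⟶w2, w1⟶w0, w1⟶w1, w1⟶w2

This is the axiom for a generalized confluence (Geach) condition; its first-order frame correspondent is ∀x ∀z (xRz → ∃w (x = w ∧ zR²w)).
G1: ✓.
G2: fails — vRu but no t with v=t and uR²t.
G3: fails — aRe but no w with a=w and eR²w.
G4: fails — w0Rw2 but no w with w0=w and w2R²w.

G1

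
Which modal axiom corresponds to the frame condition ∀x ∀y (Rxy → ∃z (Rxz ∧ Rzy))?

□□ψ → □ψ

The condition is density. The C4 schema □□ψ → □ψ defines it.
Suppose □□ψ→□ψ is valid. Take Rxy and set V(ψ)={w : xR²w}. Then □□ψ at x, so □ψ at x, so ψ at y, i.e. ∃z(Rxz∧Rzy).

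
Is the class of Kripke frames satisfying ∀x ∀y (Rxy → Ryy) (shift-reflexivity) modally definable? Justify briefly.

This is a Sahlqvist condition; the T□ axiom □(□p → p) defines it.

Yes, by □(□p → p)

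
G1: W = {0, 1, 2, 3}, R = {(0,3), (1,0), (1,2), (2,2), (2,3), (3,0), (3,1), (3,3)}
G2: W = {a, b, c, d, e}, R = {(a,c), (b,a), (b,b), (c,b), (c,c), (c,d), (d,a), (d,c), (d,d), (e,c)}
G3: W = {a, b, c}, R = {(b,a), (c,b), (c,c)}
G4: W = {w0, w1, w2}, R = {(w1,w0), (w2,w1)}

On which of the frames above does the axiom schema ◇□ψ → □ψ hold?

none

Frame correspondent (Sahlqvist): ∀x ∀y ∀z (Rxy ∧ Rxz → Ryz) — i.e. the Euclidean property.
G1: fails — R10 and R10 but not R00.
G2: fails — Rba and Rbb but not Rab.
G3: fails — Rba and Rba but not Raa.
G4: fails — Rw1w0 and Rw1w0 but not Rw0w0.
Valid on no frame.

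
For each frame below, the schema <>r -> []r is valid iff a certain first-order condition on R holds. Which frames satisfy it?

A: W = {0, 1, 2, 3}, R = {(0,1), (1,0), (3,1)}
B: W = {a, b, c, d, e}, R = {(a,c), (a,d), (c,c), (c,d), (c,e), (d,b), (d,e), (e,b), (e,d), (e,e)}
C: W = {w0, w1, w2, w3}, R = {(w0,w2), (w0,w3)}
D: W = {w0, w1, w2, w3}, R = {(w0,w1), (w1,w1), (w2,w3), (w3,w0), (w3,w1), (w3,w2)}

Frame correspondent (Sahlqvist): forall x forall y forall z (Rxy & Rxz -> y = z) — i.e. partial functionality.
A: satisfies the condition.
B: fails — a sees both c and d.
C: fails — w0 sees both w2 and w3.
D: fails — w3 sees both w0 and w1.

A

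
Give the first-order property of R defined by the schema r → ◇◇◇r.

This is a Sahlqvist (Geach-type) schema ◇^0□^0r → □^0◇^3r.
Minimal-valuation argument: fix x; take any y with xR^0y and any z with xR^0z. Set V(r) to the set of worlds R-reachable from y in exactly 0 steps. Then □^0r holds at y, so the antecedent holds at x; validity forces ◇^3r at z, giving a w with zR^3w and yR^0w.
First-order correspondent: ∀x ∃w (x = w ∧ xR³w).

∀x ∃w (x = w ∧ xR³w)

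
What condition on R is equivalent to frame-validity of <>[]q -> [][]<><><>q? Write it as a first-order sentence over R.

forall x forall y forall z ((xRy & x R^2 z) -> exists w (yRw & z R^3 w))

This is a Sahlqvist (Geach-type) schema ◇^1□^1q → □^2◇^3q.
Minimal-valuation argument: fix x; take any y with xR^1y and any z with xR^2z. Set V(q) to the set of worlds R-reachable from y in exactly 1 step. Then □^1q holds at y, so the antecedent holds at x; validity forces ◇^3q at z, giving a w with zR^3w and yR^1w.
First-order correspondent: forall x forall y forall z ((xRy & x R^2 z) -> exists w (yRw & z R^3 w)).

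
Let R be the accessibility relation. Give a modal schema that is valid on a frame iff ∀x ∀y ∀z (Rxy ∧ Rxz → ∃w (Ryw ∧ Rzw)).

◇□ψ → □◇ψ

This is convergence; the standard corresponding axiom is .2: ◇□ψ → □◇ψ.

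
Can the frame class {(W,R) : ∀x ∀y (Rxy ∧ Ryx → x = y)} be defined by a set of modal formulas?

Not modally definable

Any modally definable frame class is closed under surjective bounded morphisms.
The 4-cycle (worlds s,t,u,v with s→t→u→v→s) is antisymmetric. Sending even-indexed worlds to • and odd-indexed worlds to ∘ is a surjective bounded morphism onto the two-world frame with •↔∘, which is not antisymmetric.
Hence antisymmetry is not modally definable.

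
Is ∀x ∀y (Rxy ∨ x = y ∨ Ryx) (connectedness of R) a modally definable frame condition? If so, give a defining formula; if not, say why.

If a class were modally definable it would be closed under disjoint unions (Goldblatt–Thomason).
Take 4 disjoint single-world reflexive frames: each is trivially connected, but their disjoint union has 4 worlds with no edge between distinct components, so it is not connected.
So no modal formula (or set of formulas) defines exactly the connected frames.

Not modally definable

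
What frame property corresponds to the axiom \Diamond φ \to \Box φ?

Partial functionality

Suppose ◇φ→□φ is valid. Take Rxy, Rxz and set V(φ)={y}. Then ◇φ at x, so □φ at x, so φ at z, i.e. z=y.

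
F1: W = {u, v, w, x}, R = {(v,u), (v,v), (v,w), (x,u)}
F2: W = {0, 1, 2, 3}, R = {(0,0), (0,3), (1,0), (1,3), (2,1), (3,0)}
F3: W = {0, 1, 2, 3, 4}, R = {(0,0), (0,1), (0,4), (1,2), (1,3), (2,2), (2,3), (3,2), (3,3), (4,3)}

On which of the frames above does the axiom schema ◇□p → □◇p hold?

F2

This is the axiom for convergence; its first-order frame correspondent is ∀x ∀y ∀z (Rxy ∧ Rxz → ∃w (Ryw ∧ Rzw)).
F1: fails — Rvu and Rvu but u and u have no common successor.
F2: ✓.
F3: fails — R00 and R01 but 0 and 1 have no common successor.
Valid on: F2.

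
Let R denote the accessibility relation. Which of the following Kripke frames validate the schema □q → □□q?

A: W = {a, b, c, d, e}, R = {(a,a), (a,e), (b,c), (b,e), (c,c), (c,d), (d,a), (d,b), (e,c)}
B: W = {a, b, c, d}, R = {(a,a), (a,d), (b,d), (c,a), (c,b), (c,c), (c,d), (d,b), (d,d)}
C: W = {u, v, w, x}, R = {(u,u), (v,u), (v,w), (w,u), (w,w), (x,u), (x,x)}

The schema corresponds to transitivity: ∀x ∀y ∀z (Rxy ∧ Ryz → Rxz).
A: fails — Rbc and Rcd but not Rbd.
B: fails — Rad and Rdb but not Rab.
C: condition met.
Valid on: C.

C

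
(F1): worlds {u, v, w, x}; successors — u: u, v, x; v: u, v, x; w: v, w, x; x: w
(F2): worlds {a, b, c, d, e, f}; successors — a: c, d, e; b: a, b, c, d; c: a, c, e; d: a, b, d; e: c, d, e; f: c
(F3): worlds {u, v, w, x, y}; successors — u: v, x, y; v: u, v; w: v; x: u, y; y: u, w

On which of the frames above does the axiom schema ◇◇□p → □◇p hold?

This is the axiom for a generalized confluence (Geach) condition; its first-order frame correspondent is ∀x ∀y ∀z ((xR²y ∧ xRz) → ∃w (yRw ∧ zRw)).
(F1): fails — uR²u, uRx but no t with uRt and xRt.
(F2): holds.
(F3): fails — uR²u, uRy but no t with uRt and yRt.
Valid on: (F2).

(F2)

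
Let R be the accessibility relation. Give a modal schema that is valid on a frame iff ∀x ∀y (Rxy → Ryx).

A defining formula is p → □◇p (the B axiom).
Suppose p→□◇p is valid. Take Rxy and set V(p)={x}. Then p at x, so □◇p at x, so ◇p at y, so some z with Ryz has p; z=x, i.e. Ryx.

p → □◇p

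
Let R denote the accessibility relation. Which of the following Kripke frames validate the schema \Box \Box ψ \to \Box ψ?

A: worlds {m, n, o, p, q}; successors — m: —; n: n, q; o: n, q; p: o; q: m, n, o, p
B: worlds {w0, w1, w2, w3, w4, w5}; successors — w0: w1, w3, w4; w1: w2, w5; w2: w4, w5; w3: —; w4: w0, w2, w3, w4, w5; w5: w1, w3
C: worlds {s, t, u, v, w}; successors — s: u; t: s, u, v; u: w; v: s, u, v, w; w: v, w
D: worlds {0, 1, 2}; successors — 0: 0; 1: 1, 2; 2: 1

The schema corresponds to density: \forall x \forall y (Rxy \to \exists z (Rxz \wedge Rzy)).
A: fails — Rpo but no z with Rpz and Rzo.
B: fails — Rw1w2 but no z with Rw1z and Rzw2.
C: fails — Rsu but no z with Rsz and Rzu.
D: ✓.

D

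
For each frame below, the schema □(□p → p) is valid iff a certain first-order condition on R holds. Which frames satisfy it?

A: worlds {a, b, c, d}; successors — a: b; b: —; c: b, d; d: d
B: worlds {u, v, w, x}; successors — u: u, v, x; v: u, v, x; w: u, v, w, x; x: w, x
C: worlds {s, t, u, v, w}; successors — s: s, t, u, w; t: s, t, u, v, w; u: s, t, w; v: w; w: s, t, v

The schema corresponds to shift-reflexivity: ∀x ∀y (Rxy → Ryy).
A: fails — Rab but not Rbb.
B: condition met.
C: fails — Rtv but not Rvv.
Valid on: B.

B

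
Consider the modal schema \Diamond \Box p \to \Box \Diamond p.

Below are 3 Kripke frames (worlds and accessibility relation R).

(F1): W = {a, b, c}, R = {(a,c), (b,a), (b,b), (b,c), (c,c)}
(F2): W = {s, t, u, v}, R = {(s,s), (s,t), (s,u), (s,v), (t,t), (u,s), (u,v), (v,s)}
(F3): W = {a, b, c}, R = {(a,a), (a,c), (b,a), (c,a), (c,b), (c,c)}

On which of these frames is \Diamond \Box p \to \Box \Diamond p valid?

(F1), (F3)

The schema corresponds to convergence: \forall x \forall y \forall z (Rxy \wedge Rxz \to \exists w (Ryw \wedge Rzw)).
(F1): holds.
(F2): fails — Rsv and Rst but v and t have no common successor.
(F3): holds.
Valid on: (F1), (F3).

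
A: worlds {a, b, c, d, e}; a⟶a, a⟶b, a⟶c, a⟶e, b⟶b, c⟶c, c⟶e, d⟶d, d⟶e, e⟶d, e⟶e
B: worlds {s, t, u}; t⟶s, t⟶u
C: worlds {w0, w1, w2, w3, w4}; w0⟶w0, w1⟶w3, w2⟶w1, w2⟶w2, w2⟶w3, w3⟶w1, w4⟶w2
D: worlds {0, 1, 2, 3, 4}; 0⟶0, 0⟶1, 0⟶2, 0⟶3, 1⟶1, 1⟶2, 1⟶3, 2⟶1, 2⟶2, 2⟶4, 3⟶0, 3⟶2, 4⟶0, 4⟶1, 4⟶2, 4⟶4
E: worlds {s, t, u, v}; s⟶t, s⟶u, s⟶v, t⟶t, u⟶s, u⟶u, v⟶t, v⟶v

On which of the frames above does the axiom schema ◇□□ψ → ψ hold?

The schema corresponds to a generalized confluence (Geach) condition: ∀x ∀y (xRy → ∃w (yR²w ∧ x = w)).
A: fails — aRb but no w with bR²w and a=w.
B: fails — tRs but no w with sR²w and t=w.
C: fails — w1Rw3 but no w with w3R²w and w1=w.
D: condition met.
E: fails — sRt but no w with tR²w and s=w.
Valid on: D.

D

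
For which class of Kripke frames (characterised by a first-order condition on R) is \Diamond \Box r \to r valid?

Replacing r by ¬r and contraposing gives the equivalent schema r → □◇r.
Suppose r→□◇r is valid. Take Rxy and set V(r)={x}. Then r at x, so □◇r at x, so ◇r at y, so some z with Ryz has r; z=x, i.e. Ryx.
The converse is a direct semantic check.
So the correspondent is symmetry.

symmetry: \forall x \forall y (Rxy \to Ryx)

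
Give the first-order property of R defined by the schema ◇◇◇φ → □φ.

This is a Sahlqvist (Geach-type) schema ◇^3□^0φ → □^1◇^0φ.
Minimal-valuation argument: fix x; take any y with xR^3y and any z with xR^1z. Set V(φ) to the set of worlds R-reachable from y in exactly 0 steps. Then □^0φ holds at y, so the antecedent holds at x; validity forces ◇^0φ at z, giving a w with zR^0w and yR^0w.
First-order correspondent: ∀x ∀y ∀z ((xR³y ∧ xRz) → ∃w (y = w ∧ z = w)).

∀x ∀y ∀z ((xR³y ∧ xRz) → ∃w (y = w ∧ z = w))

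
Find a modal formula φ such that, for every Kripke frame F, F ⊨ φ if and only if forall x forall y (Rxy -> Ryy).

□(□q → q)

The condition is shift-reflexivity. The T□ schema □(□q → q) defines it.
Suppose □(□q→q) is valid. Take Rxy and set V(q)={w : Ryw}. Then at y, □q holds; since □(□q→q) at x, □q→q at y, so q at y, i.e. Ryy.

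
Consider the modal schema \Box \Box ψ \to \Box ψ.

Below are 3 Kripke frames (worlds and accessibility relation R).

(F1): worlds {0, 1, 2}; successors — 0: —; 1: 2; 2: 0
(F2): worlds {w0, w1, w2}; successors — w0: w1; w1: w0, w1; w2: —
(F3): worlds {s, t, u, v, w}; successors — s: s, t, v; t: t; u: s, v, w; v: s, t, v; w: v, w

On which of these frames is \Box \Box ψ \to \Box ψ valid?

The schema corresponds to density: \forall x \forall y (Rxy \to \exists z (Rxz \wedge Rzy)).
(F1): fails — R12 but no z with R1z and Rz2.
(F2): satisfies the condition.
(F3): satisfies the condition.
Valid on: (F2), (F3).

(F2), (F3)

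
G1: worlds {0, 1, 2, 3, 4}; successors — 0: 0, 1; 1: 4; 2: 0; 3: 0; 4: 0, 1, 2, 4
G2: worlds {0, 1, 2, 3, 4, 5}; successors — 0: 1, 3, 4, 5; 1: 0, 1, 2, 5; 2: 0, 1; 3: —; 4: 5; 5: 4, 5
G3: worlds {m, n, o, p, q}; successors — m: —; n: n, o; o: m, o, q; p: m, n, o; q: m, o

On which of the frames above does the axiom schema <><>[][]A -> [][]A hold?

none

Frame correspondent (Sahlqvist): forall x forall y forall z ((x R^2 y & x R^2 z) -> exists w (y R^2 w & z = w)) — i.e. a generalized confluence (Geach) condition.
G1: fails — 1R²0, 1R²2 but no w with 0R²w and 2=w.
G2: fails — 0R²4, 0R²0 but no w with 4R²w and 0=w.
G3: fails — nR²m, nR²m but no w with mR²w and m=w.
Valid on no frame.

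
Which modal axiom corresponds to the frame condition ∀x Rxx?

□ψ → ψ

This is reflexivity; the standard corresponding axiom is T: □ψ → ψ.
Suppose □ψ→ψ is valid. At any x set V(ψ)={w : Rxw}. Then □ψ holds at x, so ψ holds at x, i.e. Rxx.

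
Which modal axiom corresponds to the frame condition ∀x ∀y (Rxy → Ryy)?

A defining formula is □(□q → q) (the T□ axiom).
Suppose □(□q→q) is valid. Take Rxy and set V(q)={w : Ryw}. Then at y, □q holds; since □(□q→q) at x, □q→q at y, so q at y, i.e. Ryy.

□(□q → q)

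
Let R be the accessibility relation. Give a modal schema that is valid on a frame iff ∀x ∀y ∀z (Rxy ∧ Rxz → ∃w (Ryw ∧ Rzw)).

◇□q → □◇q

This is convergence; the standard corresponding axiom is .2: ◇□q → □◇q.
Suppose ◇□q→□◇q is valid. Take Rxy, Rxz and set V(q)={w : Ryw}. Then □q at y so ◇□q at x, so □◇q at x, so ◇q at z, giving w with Rzw and Ryw.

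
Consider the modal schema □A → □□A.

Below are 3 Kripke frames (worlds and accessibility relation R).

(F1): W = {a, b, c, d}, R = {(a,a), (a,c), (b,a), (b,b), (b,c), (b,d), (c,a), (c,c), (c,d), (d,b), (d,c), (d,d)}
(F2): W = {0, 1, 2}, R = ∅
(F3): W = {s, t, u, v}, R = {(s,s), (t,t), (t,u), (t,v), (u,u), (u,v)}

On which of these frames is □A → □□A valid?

This is the axiom for transitivity; its first-order frame correspondent is ∀x ∀y ∀z (Rxy ∧ Ryz → Rxz).
(F1): fails — Rcd and Rdb but not Rcb.
(F2): ✓.
(F3): ✓.

(F2), (F3)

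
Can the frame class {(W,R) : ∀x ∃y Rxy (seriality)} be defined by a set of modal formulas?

The condition is seriality. A defining modal formula is □p → ◇p.

Yes — defined by □p → ◇p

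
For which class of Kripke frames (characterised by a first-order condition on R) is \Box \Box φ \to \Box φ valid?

density

Suppose □□φ→□φ is valid. Take Rxy and set V(φ)={w : xR²w}. Then □□φ at x, so □φ at x, so φ at y, i.e. ∃z(Rxz∧Rzy).
The converse is a direct semantic check.
So the correspondent is density.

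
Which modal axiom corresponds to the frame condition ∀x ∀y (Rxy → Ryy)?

This is shift-reflexivity; the standard corresponding axiom is T□: □(□q → q).
Suppose □(□q→q) is valid. Take Rxy and set V(q)={w : Ryw}. Then at y, □q holds; since □(□q→q) at x, □q→q at y, so q at y, i.e. Ryy.

□(□q → q)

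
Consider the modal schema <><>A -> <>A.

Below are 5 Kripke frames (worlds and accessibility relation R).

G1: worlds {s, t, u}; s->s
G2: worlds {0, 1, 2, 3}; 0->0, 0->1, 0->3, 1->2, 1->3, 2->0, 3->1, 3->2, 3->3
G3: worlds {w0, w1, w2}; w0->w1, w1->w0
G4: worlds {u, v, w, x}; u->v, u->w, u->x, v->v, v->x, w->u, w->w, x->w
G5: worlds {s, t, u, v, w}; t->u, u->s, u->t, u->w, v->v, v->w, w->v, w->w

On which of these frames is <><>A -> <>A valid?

Frame correspondent (Sahlqvist): forall x forall y forall z (Rxy & Ryz -> Rxz) — i.e. transitivity.
G1: condition met.
G2: fails — R32 and R20 but not R30.
G3: fails — Rw0w1 and Rw1w0 but not Rw0w0.
G4: fails — Rxw and Rwu but not Rxu.
G5: fails — Ruw and Rwv but not Ruv.
Valid on: G1.

G1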